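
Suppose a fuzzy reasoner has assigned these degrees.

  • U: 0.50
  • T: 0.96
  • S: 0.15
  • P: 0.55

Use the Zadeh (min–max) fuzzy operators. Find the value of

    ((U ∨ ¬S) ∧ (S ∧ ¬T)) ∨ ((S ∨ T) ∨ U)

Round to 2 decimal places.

0.96

¬S = 1 − 0.15 = 0.85
U ∨ ¬S = max(a, b) on (0.50, 0.85) = 0.85
¬T = 1 − 0.96 = 0.04
S ∧ ¬T = min(a, b) on (0.15, 0.04) = 0.04
(U ∨ ¬S) ∧ (S ∧ ¬T) = min(a, b) on (0.85, 0.04) = 0.04
S ∨ T = max(a, b) on (0.15, 0.96) = 0.96
(S ∨ T) ∨ U = max(a, b) on (0.96, 0.50) = 0.96
((U ∨ ¬S) ∧ (S ∧ ¬T)) ∨ ((S ∨ T) ∨ U) = max(a, b) on (0.04, 0.96) = 0.96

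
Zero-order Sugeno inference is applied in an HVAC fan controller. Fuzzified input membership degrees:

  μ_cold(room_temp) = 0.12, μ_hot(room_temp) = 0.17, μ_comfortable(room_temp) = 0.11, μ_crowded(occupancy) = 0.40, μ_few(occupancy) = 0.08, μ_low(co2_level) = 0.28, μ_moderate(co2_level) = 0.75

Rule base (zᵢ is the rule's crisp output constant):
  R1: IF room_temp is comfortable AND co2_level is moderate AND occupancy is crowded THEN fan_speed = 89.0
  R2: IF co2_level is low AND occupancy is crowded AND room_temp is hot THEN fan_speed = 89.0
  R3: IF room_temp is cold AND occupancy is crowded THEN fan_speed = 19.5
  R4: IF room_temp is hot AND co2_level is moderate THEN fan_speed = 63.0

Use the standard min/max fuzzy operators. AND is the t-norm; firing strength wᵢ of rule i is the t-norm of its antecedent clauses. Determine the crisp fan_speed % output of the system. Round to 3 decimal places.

R1 (z=89.0): comfortable=0.11, moderate=0.75, crowded=0.40; AND[min(a, b)] → w = 0.11
R2 (z=89.0): low=0.28, crowded=0.40, hot=0.17; AND[min(a, b)] → w = 0.17
R3 (z=19.5): cold=0.12, crowded=0.40; AND[min(a, b)] → w = 0.12
R4 (z=63.0): hot=0.17, moderate=0.75; AND[min(a, b)] → w = 0.17
Weighted average = (0.11·89.0 + 0.17·89.0 + 0.12·19.5 + 0.17·63.0) / (0.11 + 0.17 + 0.12 + 0.17)
  = 37.9700 / 0.5700 = 66.614

66.614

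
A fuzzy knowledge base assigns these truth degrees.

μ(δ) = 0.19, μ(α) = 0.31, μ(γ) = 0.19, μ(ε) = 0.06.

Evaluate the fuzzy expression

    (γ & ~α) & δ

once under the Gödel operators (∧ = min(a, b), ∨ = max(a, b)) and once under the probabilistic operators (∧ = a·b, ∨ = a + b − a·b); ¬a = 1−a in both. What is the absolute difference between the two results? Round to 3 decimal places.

Under Gödel:
  ~α = 1 − 0.31 = 0.69
  γ & ~α = min(a, b) on (0.19, 0.69) = 0.19
  (γ & ~α) & δ = min(a, b) on (0.19, 0.19) = 0.19
  → value = 0.1900
Under probabilistic:
  ~α = 1 − 0.3100 = 0.6900
  γ & ~α = a·b on (0.1900, 0.6900) = 0.1311
  (γ & ~α) & δ = a·b on (0.1311, 0.1900) = 0.0249
  → value = 0.0249
|0.1900 − 0.0249| = 0.165

0.165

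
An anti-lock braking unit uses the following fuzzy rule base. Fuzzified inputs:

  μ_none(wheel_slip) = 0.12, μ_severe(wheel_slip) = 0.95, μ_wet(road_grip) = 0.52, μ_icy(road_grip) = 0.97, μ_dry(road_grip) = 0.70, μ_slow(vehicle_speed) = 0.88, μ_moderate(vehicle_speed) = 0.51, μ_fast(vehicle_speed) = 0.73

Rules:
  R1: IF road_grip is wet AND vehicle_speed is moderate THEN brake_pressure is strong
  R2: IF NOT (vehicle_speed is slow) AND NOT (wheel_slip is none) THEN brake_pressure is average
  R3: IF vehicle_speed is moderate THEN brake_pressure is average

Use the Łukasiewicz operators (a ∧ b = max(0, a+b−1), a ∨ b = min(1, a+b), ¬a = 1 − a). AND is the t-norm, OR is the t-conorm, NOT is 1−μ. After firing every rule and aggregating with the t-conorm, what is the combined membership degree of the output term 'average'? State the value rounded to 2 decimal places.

R1: wet=0.52, moderate=0.51; AND[max(0, a+b−1)] → w = 0.03
R2: ¬slow=1−0.88=0.12, ¬none=1−0.12=0.88; AND[max(0, a+b−1)] → w = 0.00
R3: moderate=0.51 → w = 0.51
Rules with consequent 'average': {R2, R3} → strengths 0.00, 0.51
Aggregate via t-conorm [min(1, a+b)]: 0.51

0.51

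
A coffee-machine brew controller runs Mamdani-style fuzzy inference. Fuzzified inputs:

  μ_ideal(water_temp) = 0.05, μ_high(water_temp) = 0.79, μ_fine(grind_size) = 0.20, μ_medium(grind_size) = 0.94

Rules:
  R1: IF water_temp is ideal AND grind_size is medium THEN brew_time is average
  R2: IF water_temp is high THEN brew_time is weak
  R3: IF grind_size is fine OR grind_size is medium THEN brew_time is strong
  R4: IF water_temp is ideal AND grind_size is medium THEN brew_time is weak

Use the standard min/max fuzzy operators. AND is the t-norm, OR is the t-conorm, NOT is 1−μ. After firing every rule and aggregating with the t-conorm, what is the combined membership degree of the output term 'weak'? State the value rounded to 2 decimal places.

R1: ideal=0.05, medium=0.94; AND[min(a, b)] → w = 0.05
R2: high=0.79 → w = 0.79
R3: fine=0.20, medium=0.94; OR[max(a, b)] → w = 0.94
R4: ideal=0.05, medium=0.94; AND[min(a, b)] → w = 0.05
Rules with consequent 'weak': {R2, R4} → strengths 0.79, 0.05
Aggregate via t-conorm [max(a, b)]: 0.79

0.79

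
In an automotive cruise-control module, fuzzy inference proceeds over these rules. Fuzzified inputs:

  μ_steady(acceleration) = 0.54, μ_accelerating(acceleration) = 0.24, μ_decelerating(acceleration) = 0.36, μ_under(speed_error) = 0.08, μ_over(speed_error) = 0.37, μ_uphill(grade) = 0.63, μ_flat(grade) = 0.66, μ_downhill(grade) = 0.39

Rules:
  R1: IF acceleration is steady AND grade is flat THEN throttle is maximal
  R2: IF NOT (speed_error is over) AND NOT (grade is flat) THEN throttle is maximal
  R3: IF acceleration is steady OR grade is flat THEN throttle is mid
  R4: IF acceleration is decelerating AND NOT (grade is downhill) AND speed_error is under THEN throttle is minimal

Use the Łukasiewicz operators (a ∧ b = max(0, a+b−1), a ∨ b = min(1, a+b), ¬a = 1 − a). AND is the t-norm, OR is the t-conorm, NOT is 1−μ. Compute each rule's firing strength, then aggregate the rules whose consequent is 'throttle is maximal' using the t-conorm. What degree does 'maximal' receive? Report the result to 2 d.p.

0.20

R1: steady=0.54, flat=0.66; AND[max(0, a+b−1)] → w = 0.20
R2: ¬over=1−0.37=0.63, ¬flat=1−0.66=0.34; AND[max(0, a+b−1)] → w = 0.00
R3: steady=0.54, flat=0.66; OR[min(1, a+b)] → w = 1.00
R4: decelerating=0.36, ¬downhill=1−0.39=0.61, under=0.08; AND[max(0, a+b−1)] → w = 0.00
Rules with consequent 'maximal': {R1, R2} → strengths 0.20, 0.00
Aggregate via t-conorm [min(1, a+b)]: 0.20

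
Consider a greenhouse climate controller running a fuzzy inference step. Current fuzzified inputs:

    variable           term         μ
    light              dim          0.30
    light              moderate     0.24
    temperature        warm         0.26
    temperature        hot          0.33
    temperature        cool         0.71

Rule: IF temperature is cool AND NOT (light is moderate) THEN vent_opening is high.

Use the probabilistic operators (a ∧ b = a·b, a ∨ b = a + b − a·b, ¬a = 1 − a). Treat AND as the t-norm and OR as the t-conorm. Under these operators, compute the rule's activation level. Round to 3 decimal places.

0.540

firing strength: cool=0.71, ¬moderate=1−0.24=0.76; AND[a·b] → w = 0.5396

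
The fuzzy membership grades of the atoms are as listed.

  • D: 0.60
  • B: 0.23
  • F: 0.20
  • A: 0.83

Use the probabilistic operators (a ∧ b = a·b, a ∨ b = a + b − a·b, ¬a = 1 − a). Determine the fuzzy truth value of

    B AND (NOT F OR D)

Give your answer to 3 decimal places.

NOT F = 1 − 0.2000 = 0.8000
NOT F OR D = a + b − a·b on (0.8000, 0.6000) = 0.9200
B AND (NOT F OR D) = a·b on (0.2300, 0.9200) = 0.2116

0.212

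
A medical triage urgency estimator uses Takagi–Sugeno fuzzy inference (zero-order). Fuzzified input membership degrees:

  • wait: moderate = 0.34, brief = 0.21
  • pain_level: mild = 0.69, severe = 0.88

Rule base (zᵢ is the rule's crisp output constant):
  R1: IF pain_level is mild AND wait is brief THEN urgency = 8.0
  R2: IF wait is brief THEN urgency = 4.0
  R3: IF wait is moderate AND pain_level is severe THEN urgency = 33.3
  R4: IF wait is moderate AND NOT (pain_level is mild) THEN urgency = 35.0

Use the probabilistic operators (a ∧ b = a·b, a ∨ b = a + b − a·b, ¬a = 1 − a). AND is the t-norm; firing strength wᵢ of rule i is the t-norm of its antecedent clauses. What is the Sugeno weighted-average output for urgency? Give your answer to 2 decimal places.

20.61

R1 (z=8.0): mild=0.69, brief=0.21; AND[a·b] → w = 0.1449
R2 (z=4.0): brief=0.21 → w = 0.2100
R3 (z=33.3): moderate=0.34, severe=0.88; AND[a·b] → w = 0.2992
R4 (z=35.0): moderate=0.34, ¬mild=1−0.69=0.31; AND[a·b] → w = 0.1054
Weighted average = (0.1449·8.0 + 0.2100·4.0 + 0.2992·33.3 + 0.1054·35.0) / (0.1449 + 0.2100 + 0.2992 + 0.1054)
  = 15.6516 / 0.7595 = 20.61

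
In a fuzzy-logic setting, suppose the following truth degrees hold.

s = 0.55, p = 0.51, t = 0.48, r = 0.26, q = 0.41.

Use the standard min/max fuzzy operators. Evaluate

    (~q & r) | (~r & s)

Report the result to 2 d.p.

0.55

~q = 1 − 0.41 = 0.59
~q & r = min(a, b) on (0.59, 0.26) = 0.26
~r = 1 − 0.26 = 0.74
~r & s = min(a, b) on (0.74, 0.55) = 0.55
(~q & r) | (~r & s) = max(a, b) on (0.26, 0.55) = 0.55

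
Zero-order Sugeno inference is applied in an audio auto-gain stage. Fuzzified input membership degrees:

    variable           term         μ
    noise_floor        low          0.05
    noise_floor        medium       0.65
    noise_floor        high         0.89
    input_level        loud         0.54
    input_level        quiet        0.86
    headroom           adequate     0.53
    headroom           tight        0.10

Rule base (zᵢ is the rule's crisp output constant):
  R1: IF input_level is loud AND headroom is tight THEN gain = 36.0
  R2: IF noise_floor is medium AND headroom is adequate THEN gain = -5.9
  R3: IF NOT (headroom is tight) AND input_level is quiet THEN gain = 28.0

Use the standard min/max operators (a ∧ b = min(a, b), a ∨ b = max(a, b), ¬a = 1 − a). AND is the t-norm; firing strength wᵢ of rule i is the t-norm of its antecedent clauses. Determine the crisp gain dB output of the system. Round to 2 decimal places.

16.48

R1 (z=36.0): loud=0.54, tight=0.10; AND[min(a, b)] → w = 0.10
R2 (z=-5.9): medium=0.65, adequate=0.53; AND[min(a, b)] → w = 0.53
R3 (z=28.0): ¬tight=1−0.10=0.90, quiet=0.86; AND[min(a, b)] → w = 0.86
Weighted average = (0.10·36.0 + 0.53·-5.9 + 0.86·28.0) / (0.10 + 0.53 + 0.86)
  = 24.5530 / 1.4900 = 16.48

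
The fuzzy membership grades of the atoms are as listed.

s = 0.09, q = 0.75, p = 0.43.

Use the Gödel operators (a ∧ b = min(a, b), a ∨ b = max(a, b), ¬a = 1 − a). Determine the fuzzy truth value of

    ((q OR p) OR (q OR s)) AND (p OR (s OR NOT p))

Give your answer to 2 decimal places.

q OR p = max(a, b) on (0.75, 0.43) = 0.75
q OR s = max(a, b) on (0.75, 0.09) = 0.75
(q OR p) OR (q OR s) = max(a, b) on (0.75, 0.75) = 0.75
NOT p = 1 − 0.43 = 0.57
s OR NOT p = max(a, b) on (0.09, 0.57) = 0.57
p OR (s OR NOT p) = max(a, b) on (0.43, 0.57) = 0.57
((q OR p) OR (q OR s)) AND (p OR (s OR NOT p)) = min(a, b) on (0.75, 0.57) = 0.57

0.57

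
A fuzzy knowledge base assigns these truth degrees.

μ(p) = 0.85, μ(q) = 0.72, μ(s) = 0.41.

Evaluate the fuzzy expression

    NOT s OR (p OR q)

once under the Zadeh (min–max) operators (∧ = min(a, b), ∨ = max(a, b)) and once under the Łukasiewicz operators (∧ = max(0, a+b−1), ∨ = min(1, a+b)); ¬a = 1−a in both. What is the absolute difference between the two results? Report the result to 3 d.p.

0.150

Under Zadeh (min–max):
  NOT s = 1 − 0.41 = 0.59
  p OR q = max(a, b) on (0.85, 0.72) = 0.85
  NOT s OR (p OR q) = max(a, b) on (0.59, 0.85) = 0.85
  → value = 0.8500
Under Łukasiewicz:
  NOT s = 1 − 0.41 = 0.59
  p OR q = min(1, a+b) on (0.85, 0.72) = 1.00
  NOT s OR (p OR q) = min(1, a+b) on (0.59, 1.00) = 1.00
  → value = 1.0000
|0.8500 − 1.0000| = 0.150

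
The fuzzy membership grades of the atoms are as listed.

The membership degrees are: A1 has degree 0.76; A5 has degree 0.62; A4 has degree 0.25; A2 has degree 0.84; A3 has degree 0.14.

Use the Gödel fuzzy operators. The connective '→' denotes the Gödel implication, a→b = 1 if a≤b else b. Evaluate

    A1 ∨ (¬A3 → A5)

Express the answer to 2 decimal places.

¬A3 = 1 − 0.14 = 0.86
¬A3 → A5  [Gödel: 1 if a≤b else b] with a=0.86, b=0.62 → 0.62
A1 ∨ (¬A3 → A5) = max(a, b) on (0.76, 0.62) = 0.76

0.76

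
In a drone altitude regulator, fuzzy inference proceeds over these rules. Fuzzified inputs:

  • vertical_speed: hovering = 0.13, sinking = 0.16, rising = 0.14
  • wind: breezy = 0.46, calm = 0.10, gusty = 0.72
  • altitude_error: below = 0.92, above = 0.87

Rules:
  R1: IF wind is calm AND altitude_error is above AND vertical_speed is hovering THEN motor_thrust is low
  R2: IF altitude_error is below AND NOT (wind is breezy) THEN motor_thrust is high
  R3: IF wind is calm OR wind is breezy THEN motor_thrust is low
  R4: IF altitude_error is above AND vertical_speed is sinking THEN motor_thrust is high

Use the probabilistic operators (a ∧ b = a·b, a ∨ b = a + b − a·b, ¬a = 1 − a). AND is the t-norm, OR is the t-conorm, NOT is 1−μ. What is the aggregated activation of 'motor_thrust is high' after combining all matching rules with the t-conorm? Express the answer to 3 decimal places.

R1: calm=0.10, above=0.87, hovering=0.13; AND[a·b] → w = 0.0113
R2: below=0.92, ¬breezy=1−0.46=0.54; AND[a·b] → w = 0.4968
R3: calm=0.10, breezy=0.46; OR[a + b − a·b] → w = 0.5140
R4: above=0.87, sinking=0.16; AND[a·b] → w = 0.1392
Rules with consequent 'high': {R2, R4} → strengths 0.4968, 0.1392
Aggregate via t-conorm [a + b − a·b]: 0.5668

0.567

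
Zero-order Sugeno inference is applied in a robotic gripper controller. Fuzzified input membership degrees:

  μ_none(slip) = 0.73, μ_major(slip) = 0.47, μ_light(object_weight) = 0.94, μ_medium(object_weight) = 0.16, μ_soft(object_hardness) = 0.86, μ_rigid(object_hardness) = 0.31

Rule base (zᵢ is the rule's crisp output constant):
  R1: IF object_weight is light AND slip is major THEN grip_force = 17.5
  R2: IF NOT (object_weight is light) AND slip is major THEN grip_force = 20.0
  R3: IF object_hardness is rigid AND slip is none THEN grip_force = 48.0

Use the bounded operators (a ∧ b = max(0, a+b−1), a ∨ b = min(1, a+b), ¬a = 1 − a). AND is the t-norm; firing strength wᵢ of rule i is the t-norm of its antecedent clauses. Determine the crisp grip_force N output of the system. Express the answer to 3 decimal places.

R1 (z=17.5): light=0.94, major=0.47; AND[max(0, a+b−1)] → w = 0.41
R2 (z=20.0): ¬light=1−0.94=0.06, major=0.47; AND[max(0, a+b−1)] → w = 0.00
R3 (z=48.0): rigid=0.31, none=0.73; AND[max(0, a+b−1)] → w = 0.04
Weighted average = (0.41·17.5 + 0.00·20.0 + 0.04·48.0) / (0.41 + 0.00 + 0.04)
  = 9.0950 / 0.4500 = 20.211

20.211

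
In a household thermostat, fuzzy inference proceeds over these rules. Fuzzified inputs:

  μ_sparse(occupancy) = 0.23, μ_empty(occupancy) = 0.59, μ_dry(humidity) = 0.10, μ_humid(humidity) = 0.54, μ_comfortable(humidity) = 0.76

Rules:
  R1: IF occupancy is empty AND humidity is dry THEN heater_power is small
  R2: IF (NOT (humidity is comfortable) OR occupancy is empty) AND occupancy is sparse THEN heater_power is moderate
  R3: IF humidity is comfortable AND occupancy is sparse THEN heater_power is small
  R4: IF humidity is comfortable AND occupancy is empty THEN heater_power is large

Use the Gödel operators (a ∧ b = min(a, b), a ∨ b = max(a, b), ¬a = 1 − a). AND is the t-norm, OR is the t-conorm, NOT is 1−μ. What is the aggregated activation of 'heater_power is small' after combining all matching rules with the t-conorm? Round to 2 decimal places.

0.23

R1: empty=0.59, dry=0.10; AND[min(a, b)] → w = 0.10
R2: (¬comfortable=1−0.76=0.24 OR empty=0.59) = 0.59; AND[min(a, b)] with sparse=0.23 → w = 0.23
R3: comfortable=0.76, sparse=0.23; AND[min(a, b)] → w = 0.23
R4: comfortable=0.76, empty=0.59; AND[min(a, b)] → w = 0.59
Rules with consequent 'small': {R1, R3} → strengths 0.10, 0.23
Aggregate via t-conorm [max(a, b)]: 0.23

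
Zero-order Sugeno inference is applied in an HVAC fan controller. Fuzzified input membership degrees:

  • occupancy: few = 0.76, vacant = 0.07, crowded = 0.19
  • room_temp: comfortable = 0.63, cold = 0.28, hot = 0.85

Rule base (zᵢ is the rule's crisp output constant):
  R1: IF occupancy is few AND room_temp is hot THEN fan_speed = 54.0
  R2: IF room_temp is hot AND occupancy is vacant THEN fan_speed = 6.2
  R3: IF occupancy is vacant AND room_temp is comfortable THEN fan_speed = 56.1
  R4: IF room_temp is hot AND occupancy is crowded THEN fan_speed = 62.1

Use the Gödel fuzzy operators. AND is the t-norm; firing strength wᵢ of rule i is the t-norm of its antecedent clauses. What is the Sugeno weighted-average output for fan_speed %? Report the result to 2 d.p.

52.48

R1 (z=54.0): few=0.76, hot=0.85; AND[min(a, b)] → w = 0.76
R2 (z=6.2): hot=0.85, vacant=0.07; AND[min(a, b)] → w = 0.07
R3 (z=56.1): vacant=0.07, comfortable=0.63; AND[min(a, b)] → w = 0.07
R4 (z=62.1): hot=0.85, crowded=0.19; AND[min(a, b)] → w = 0.19
Weighted average = (0.76·54.0 + 0.07·6.2 + 0.07·56.1 + 0.19·62.1) / (0.76 + 0.07 + 0.07 + 0.19)
  = 57.2000 / 1.0900 = 52.48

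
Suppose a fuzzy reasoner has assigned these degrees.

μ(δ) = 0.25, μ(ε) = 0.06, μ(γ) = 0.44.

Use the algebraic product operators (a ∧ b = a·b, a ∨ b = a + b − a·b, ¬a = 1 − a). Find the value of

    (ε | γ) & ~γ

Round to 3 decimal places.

0.265

ε | γ = a + b − a·b on (0.0600, 0.4400) = 0.4736
~γ = 1 − 0.4400 = 0.5600
(ε | γ) & ~γ = a·b on (0.4736, 0.5600) = 0.2652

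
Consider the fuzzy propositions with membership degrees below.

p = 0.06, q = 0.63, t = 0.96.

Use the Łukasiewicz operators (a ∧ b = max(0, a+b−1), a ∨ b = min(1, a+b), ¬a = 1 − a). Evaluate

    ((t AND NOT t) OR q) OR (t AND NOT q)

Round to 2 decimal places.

NOT t = 1 − 0.96 = 0.04
t AND NOT t = max(0, a+b−1) on (0.96, 0.04) = 0.00
(t AND NOT t) OR q = min(1, a+b) on (0.00, 0.63) = 0.63
NOT q = 1 − 0.63 = 0.37
t AND NOT q = max(0, a+b−1) on (0.96, 0.37) = 0.33
((t AND NOT t) OR q) OR (t AND NOT q) = min(1, a+b) on (0.63, 0.33) = 0.96

0.96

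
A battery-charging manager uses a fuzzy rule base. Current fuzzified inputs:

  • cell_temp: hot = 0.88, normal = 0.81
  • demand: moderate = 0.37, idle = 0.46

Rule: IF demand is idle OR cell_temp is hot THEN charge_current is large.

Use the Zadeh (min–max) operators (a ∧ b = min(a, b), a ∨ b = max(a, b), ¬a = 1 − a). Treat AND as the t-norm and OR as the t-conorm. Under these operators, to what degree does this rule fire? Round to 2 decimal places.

0.88

firing strength: idle=0.46, hot=0.88; OR[max(a, b)] → w = 0.88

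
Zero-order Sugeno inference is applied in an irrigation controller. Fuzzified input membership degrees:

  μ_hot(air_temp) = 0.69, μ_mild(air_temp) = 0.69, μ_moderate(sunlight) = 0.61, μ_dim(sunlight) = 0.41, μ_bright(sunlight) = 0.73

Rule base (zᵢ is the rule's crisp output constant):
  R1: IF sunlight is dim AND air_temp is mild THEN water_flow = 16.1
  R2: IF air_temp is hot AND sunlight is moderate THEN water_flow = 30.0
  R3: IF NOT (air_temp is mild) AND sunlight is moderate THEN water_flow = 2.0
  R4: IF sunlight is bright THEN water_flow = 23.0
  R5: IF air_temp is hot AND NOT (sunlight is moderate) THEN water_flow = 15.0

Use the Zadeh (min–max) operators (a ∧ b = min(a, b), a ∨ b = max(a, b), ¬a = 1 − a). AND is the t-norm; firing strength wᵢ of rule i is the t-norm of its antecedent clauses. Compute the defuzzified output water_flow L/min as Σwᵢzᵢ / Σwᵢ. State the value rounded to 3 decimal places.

R1 (z=16.1): dim=0.41, mild=0.69; AND[min(a, b)] → w = 0.41
R2 (z=30.0): hot=0.69, moderate=0.61; AND[min(a, b)] → w = 0.61
R3 (z=2.0): ¬mild=1−0.69=0.31, moderate=0.61; AND[min(a, b)] → w = 0.31
R4 (z=23.0): bright=0.73 → w = 0.73
R5 (z=15.0): hot=0.69, ¬moderate=1−0.61=0.39; AND[min(a, b)] → w = 0.39
Weighted average = (0.41·16.1 + 0.61·30.0 + 0.31·2.0 + 0.73·23.0 + 0.39·15.0) / (0.41 + 0.61 + 0.31 + 0.73 + 0.39)
  = 48.1610 / 2.4500 = 19.658

19.658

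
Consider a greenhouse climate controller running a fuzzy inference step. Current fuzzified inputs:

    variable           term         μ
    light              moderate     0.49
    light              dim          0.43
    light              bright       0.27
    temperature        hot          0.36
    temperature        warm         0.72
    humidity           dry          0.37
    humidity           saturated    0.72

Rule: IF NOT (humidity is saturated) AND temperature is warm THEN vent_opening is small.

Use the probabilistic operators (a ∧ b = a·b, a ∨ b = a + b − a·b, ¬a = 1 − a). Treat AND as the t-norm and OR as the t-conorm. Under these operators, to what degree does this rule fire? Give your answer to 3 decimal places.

firing strength: ¬saturated=1−0.72=0.28, warm=0.72; AND[a·b] → w = 0.2016

0.202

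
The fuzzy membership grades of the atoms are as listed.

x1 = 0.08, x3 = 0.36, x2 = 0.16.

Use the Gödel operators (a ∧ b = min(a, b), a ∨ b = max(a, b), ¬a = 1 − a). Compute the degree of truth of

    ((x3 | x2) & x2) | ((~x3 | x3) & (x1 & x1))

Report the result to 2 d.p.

x3 | x2 = max(a, b) on (0.36, 0.16) = 0.36
(x3 | x2) & x2 = min(a, b) on (0.36, 0.16) = 0.16
~x3 = 1 − 0.36 = 0.64
~x3 | x3 = max(a, b) on (0.64, 0.36) = 0.64
x1 & x1 = min(a, b) on (0.08, 0.08) = 0.08
(~x3 | x3) & (x1 & x1) = min(a, b) on (0.64, 0.08) = 0.08
((x3 | x2) & x2) | ((~x3 | x3) & (x1 & x1)) = max(a, b) on (0.16, 0.08) = 0.16

0.16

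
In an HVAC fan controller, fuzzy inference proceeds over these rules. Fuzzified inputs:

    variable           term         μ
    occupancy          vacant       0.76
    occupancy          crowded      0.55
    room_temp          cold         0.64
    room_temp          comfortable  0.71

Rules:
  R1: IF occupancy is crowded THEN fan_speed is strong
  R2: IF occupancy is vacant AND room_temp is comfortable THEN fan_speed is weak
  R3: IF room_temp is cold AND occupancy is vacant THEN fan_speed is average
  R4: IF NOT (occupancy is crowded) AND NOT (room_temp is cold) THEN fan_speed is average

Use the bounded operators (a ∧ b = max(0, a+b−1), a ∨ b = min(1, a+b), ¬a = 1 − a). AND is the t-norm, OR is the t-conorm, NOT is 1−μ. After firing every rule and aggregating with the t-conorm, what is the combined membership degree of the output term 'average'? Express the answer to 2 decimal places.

0.40

R1: crowded=0.55 → w = 0.55
R2: vacant=0.76, comfortable=0.71; AND[max(0, a+b−1)] → w = 0.47
R3: cold=0.64, vacant=0.76; AND[max(0, a+b−1)] → w = 0.40
R4: ¬crowded=1−0.55=0.45, ¬cold=1−0.64=0.36; AND[max(0, a+b−1)] → w = 0.00
Rules with consequent 'average': {R3, R4} → strengths 0.40, 0.00
Aggregate via t-conorm [min(1, a+b)]: 0.40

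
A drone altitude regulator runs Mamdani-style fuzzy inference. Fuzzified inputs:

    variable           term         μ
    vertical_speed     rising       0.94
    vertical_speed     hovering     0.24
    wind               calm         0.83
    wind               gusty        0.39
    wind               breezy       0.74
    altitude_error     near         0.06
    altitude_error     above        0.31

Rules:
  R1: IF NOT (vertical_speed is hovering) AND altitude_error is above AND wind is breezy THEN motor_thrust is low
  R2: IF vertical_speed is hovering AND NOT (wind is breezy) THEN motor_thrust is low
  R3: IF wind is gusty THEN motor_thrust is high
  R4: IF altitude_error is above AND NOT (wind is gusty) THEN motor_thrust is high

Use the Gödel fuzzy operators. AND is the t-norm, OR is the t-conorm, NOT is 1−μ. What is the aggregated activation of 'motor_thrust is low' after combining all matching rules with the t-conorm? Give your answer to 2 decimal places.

R1: ¬hovering=1−0.24=0.76, above=0.31, breezy=0.74; AND[min(a, b)] → w = 0.31
R2: hovering=0.24, ¬breezy=1−0.74=0.26; AND[min(a, b)] → w = 0.24
R3: gusty=0.39 → w = 0.39
R4: above=0.31, ¬gusty=1−0.39=0.61; AND[min(a, b)] → w = 0.31
Rules with consequent 'low': {R1, R2} → strengths 0.31, 0.24
Aggregate via t-conorm [max(a, b)]: 0.31

0.31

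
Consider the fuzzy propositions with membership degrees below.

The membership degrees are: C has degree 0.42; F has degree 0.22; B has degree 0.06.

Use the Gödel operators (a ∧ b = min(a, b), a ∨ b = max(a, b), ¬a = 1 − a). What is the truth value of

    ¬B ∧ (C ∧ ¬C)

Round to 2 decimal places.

¬B = 1 − 0.06 = 0.94
¬C = 1 − 0.42 = 0.58
C ∧ ¬C = min(a, b) on (0.42, 0.58) = 0.42
¬B ∧ (C ∧ ¬C) = min(a, b) on (0.94, 0.42) = 0.42

0.42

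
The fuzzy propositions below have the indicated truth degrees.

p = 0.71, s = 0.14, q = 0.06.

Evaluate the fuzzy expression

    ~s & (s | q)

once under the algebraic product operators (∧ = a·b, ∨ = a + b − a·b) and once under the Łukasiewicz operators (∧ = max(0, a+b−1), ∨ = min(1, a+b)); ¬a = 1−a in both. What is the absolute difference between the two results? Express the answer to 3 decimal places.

Under algebraic product:
  ~s = 1 − 0.1400 = 0.8600
  s | q = a + b − a·b on (0.1400, 0.0600) = 0.1916
  ~s & (s | q) = a·b on (0.8600, 0.1916) = 0.1648
  → value = 0.1648
Under Łukasiewicz:
  ~s = 1 − 0.14 = 0.86
  s | q = min(1, a+b) on (0.14, 0.06) = 0.20
  ~s & (s | q) = max(0, a+b−1) on (0.86, 0.20) = 0.06
  → value = 0.0600
|0.1648 − 0.0600| = 0.105

0.105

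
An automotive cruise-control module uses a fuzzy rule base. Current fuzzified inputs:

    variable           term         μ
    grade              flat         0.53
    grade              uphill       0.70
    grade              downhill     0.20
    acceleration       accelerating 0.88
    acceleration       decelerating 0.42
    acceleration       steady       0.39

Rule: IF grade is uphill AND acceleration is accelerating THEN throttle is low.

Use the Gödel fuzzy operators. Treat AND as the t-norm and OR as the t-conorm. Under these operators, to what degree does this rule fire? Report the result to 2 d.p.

firing strength: uphill=0.70, accelerating=0.88; AND[min(a, b)] → w = 0.70

0.70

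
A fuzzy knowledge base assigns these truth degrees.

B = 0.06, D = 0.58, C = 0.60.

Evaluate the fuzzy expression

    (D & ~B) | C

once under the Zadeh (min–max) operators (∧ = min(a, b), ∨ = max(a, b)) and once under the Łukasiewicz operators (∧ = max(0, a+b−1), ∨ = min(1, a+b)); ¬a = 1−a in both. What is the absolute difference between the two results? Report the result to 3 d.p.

0.400

Under Zadeh (min–max):
  ~B = 1 − 0.06 = 0.94
  D & ~B = min(a, b) on (0.58, 0.94) = 0.58
  (D & ~B) | C = max(a, b) on (0.58, 0.60) = 0.60
  → value = 0.6000
Under Łukasiewicz:
  ~B = 1 − 0.06 = 0.94
  D & ~B = max(0, a+b−1) on (0.58, 0.94) = 0.52
  (D & ~B) | C = min(1, a+b) on (0.52, 0.60) = 1.00
  → value = 1.0000
|0.6000 − 1.0000| = 0.400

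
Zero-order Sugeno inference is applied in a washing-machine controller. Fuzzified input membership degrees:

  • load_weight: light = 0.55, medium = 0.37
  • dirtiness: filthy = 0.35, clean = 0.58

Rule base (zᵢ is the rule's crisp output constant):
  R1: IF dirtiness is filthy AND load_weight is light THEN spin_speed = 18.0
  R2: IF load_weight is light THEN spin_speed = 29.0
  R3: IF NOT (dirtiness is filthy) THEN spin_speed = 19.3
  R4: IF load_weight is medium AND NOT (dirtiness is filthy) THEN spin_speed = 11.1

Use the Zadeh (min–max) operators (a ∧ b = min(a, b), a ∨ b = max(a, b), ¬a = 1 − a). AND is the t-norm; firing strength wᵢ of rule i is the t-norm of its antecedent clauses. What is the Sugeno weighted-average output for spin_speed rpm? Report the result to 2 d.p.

20.26

R1 (z=18.0): filthy=0.35, light=0.55; AND[min(a, b)] → w = 0.35
R2 (z=29.0): light=0.55 → w = 0.55
R3 (z=19.3): ¬filthy=1−0.35=0.65 → w = 0.65
R4 (z=11.1): medium=0.37, ¬filthy=1−0.35=0.65; AND[min(a, b)] → w = 0.37
Weighted average = (0.35·18.0 + 0.55·29.0 + 0.65·19.3 + 0.37·11.1) / (0.35 + 0.55 + 0.65 + 0.37)
  = 38.9020 / 1.9200 = 20.26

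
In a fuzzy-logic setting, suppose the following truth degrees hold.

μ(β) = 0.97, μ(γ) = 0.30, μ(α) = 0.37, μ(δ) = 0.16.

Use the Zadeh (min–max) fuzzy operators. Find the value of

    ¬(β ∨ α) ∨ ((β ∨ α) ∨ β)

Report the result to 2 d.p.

0.97

β ∨ α = max(a, b) on (0.97, 0.37) = 0.97
¬(β ∨ α) = 1 − 0.97 = 0.03
β ∨ α = max(a, b) on (0.97, 0.37) = 0.97
(β ∨ α) ∨ β = max(a, b) on (0.97, 0.97) = 0.97
¬(β ∨ α) ∨ ((β ∨ α) ∨ β) = max(a, b) on (0.03, 0.97) = 0.97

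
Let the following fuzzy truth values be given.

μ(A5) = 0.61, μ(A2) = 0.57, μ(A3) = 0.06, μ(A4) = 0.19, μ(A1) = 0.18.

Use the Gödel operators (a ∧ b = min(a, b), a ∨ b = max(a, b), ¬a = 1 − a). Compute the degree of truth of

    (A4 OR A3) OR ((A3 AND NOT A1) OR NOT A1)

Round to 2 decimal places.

0.82

A4 OR A3 = max(a, b) on (0.19, 0.06) = 0.19
NOT A1 = 1 − 0.18 = 0.82
A3 AND NOT A1 = min(a, b) on (0.06, 0.82) = 0.06
NOT A1 = 1 − 0.18 = 0.82
(A3 AND NOT A1) OR NOT A1 = max(a, b) on (0.06, 0.82) = 0.82
(A4 OR A3) OR ((A3 AND NOT A1) OR NOT A1) = max(a, b) on (0.19, 0.82) = 0.82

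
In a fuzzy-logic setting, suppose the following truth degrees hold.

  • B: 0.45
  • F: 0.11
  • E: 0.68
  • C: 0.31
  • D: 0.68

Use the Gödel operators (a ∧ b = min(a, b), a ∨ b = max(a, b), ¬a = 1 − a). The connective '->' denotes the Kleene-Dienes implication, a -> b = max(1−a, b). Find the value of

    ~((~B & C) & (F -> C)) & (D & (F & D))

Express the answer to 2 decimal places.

~B = 1 − 0.45 = 0.55
~B & C = min(a, b) on (0.55, 0.31) = 0.31
F -> C  [Kleene-Dienes: max(1−a, b)] with a=0.11, b=0.31 → 0.89
(~B & C) & (F -> C) = min(a, b) on (0.31, 0.89) = 0.31
~((~B & C) & (F -> C)) = 1 − 0.31 = 0.69
F & D = min(a, b) on (0.11, 0.68) = 0.11
D & (F & D) = min(a, b) on (0.68, 0.11) = 0.11
~((~B & C) & (F -> C)) & (D & (F & D)) = min(a, b) on (0.69, 0.11) = 0.11

0.11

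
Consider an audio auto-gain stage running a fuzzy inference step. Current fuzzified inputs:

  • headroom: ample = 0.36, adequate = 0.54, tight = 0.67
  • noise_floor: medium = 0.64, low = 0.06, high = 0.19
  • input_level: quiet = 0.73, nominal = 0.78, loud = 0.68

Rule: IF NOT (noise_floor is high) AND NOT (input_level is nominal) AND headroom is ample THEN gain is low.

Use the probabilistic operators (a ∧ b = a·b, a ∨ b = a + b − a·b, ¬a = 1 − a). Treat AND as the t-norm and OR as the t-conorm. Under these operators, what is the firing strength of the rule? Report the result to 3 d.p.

firing strength: ¬high=1−0.19=0.81, ¬nominal=1−0.78=0.22, ample=0.36; AND[a·b] → w = 0.0642

0.064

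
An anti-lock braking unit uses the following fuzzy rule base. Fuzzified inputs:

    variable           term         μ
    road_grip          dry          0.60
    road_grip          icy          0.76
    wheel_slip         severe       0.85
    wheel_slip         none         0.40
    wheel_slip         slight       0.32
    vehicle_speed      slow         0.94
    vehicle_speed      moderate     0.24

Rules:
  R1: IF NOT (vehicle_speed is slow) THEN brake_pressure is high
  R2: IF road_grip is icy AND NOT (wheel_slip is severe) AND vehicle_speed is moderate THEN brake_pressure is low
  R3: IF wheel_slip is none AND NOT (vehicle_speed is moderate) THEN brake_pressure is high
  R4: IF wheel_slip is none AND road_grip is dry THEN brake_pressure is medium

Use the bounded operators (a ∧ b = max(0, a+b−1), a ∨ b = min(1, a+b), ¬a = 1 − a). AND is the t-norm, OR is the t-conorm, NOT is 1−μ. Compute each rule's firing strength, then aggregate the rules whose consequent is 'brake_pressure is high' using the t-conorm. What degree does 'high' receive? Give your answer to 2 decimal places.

R1: ¬slow=1−0.94=0.06 → w = 0.06
R2: icy=0.76, ¬severe=1−0.85=0.15, moderate=0.24; AND[max(0, a+b−1)] → w = 0.00
R3: none=0.40, ¬moderate=1−0.24=0.76; AND[max(0, a+b−1)] → w = 0.16
R4: none=0.40, dry=0.60; AND[max(0, a+b−1)] → w = 0.00
Rules with consequent 'high': {R1, R3} → strengths 0.06, 0.16
Aggregate via t-conorm [min(1, a+b)]: 0.22

0.22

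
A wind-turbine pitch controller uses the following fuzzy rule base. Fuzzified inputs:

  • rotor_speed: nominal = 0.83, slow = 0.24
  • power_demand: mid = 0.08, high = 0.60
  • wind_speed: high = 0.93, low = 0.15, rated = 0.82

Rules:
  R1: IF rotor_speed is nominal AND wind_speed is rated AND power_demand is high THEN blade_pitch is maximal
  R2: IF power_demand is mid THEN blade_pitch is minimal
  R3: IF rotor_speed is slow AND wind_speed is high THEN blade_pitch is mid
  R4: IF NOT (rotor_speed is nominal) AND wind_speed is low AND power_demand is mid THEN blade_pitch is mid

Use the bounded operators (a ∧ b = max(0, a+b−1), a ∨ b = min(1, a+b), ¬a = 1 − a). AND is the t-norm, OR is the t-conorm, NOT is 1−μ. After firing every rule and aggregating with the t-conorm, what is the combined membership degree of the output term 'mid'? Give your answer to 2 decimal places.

0.17

R1: nominal=0.83, rated=0.82, high=0.60; AND[max(0, a+b−1)] → w = 0.25
R2: mid=0.08 → w = 0.08
R3: slow=0.24, high=0.93; AND[max(0, a+b−1)] → w = 0.17
R4: ¬nominal=1−0.83=0.17, low=0.15, mid=0.08; AND[max(0, a+b−1)] → w = 0.00
Rules with consequent 'mid': {R3, R4} → strengths 0.17, 0.00
Aggregate via t-conorm [min(1, a+b)]: 0.17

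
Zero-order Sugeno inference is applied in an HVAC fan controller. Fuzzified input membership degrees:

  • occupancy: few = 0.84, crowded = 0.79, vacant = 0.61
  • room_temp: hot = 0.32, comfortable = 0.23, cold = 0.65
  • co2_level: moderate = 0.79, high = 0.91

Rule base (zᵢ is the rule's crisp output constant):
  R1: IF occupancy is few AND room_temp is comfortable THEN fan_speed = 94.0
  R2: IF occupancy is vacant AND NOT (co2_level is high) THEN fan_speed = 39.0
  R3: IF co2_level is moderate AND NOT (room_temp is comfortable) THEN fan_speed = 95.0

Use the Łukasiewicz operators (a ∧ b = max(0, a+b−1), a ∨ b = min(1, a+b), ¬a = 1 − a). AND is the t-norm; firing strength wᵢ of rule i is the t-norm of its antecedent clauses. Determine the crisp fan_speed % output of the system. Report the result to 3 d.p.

94.889

R1 (z=94.0): few=0.84, comfortable=0.23; AND[max(0, a+b−1)] → w = 0.07
R2 (z=39.0): vacant=0.61, ¬high=1−0.91=0.09; AND[max(0, a+b−1)] → w = 0.00
R3 (z=95.0): moderate=0.79, ¬comfortable=1−0.23=0.77; AND[max(0, a+b−1)] → w = 0.56
Weighted average = (0.07·94.0 + 0.00·39.0 + 0.56·95.0) / (0.07 + 0.00 + 0.56)
  = 59.7800 / 0.6300 = 94.889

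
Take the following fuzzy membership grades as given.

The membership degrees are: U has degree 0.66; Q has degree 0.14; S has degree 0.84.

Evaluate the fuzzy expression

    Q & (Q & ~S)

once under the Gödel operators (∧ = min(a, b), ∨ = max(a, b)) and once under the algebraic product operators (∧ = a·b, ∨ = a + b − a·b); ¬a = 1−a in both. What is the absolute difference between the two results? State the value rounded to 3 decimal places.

0.137

Under Gödel:
  ~S = 1 − 0.84 = 0.16
  Q & ~S = min(a, b) on (0.14, 0.16) = 0.14
  Q & (Q & ~S) = min(a, b) on (0.14, 0.14) = 0.14
  → value = 0.1400
Under algebraic product:
  ~S = 1 − 0.8400 = 0.1600
  Q & ~S = a·b on (0.1400, 0.1600) = 0.0224
  Q & (Q & ~S) = a·b on (0.1400, 0.0224) = 0.0031
  → value = 0.0031
|0.1400 − 0.0031| = 0.137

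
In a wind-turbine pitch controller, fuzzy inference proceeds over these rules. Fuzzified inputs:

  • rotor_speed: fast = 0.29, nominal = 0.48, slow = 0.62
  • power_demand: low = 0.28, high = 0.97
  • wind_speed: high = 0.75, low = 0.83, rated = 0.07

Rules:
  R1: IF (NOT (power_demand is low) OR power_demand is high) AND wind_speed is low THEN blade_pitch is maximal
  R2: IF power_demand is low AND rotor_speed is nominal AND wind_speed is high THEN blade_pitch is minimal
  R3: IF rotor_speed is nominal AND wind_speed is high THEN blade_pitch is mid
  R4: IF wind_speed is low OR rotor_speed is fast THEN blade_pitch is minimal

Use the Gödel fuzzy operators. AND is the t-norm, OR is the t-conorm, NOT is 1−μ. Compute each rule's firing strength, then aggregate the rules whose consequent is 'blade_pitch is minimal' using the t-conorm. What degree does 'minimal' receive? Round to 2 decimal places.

0.83

R1: (¬low=1−0.28=0.72 OR high=0.97) = 0.97; AND[min(a, b)] with low=0.83 → w = 0.83
R2: low=0.28, nominal=0.48, high=0.75; AND[min(a, b)] → w = 0.28
R3: nominal=0.48, high=0.75; AND[min(a, b)] → w = 0.48
R4: low=0.83, fast=0.29; OR[max(a, b)] → w = 0.83
Rules with consequent 'minimal': {R2, R4} → strengths 0.28, 0.83
Aggregate via t-conorm [max(a, b)]: 0.83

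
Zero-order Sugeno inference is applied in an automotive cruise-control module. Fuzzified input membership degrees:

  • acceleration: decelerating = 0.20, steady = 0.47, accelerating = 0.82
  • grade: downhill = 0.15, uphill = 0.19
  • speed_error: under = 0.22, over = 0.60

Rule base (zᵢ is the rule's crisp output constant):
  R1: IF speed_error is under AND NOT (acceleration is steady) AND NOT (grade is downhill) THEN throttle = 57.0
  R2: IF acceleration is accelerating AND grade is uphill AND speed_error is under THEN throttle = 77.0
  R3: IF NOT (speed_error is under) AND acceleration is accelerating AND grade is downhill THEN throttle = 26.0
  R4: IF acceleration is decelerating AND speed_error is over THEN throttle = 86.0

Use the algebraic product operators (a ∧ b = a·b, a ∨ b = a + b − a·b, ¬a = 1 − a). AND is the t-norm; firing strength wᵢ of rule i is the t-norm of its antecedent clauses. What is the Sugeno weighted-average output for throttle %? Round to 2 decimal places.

60.41

R1 (z=57.0): under=0.22, ¬steady=1−0.47=0.53, ¬downhill=1−0.15=0.85; AND[a·b] → w = 0.0991
R2 (z=77.0): accelerating=0.82, uphill=0.19, under=0.22; AND[a·b] → w = 0.0343
R3 (z=26.0): ¬under=1−0.22=0.78, accelerating=0.82, downhill=0.15; AND[a·b] → w = 0.0959
R4 (z=86.0): decelerating=0.20, over=0.60; AND[a·b] → w = 0.1200
Weighted average = (0.0991·57.0 + 0.0343·77.0 + 0.0959·26.0 + 0.1200·86.0) / (0.0991 + 0.0343 + 0.0959 + 0.1200)
  = 21.1030 / 0.3493 = 60.41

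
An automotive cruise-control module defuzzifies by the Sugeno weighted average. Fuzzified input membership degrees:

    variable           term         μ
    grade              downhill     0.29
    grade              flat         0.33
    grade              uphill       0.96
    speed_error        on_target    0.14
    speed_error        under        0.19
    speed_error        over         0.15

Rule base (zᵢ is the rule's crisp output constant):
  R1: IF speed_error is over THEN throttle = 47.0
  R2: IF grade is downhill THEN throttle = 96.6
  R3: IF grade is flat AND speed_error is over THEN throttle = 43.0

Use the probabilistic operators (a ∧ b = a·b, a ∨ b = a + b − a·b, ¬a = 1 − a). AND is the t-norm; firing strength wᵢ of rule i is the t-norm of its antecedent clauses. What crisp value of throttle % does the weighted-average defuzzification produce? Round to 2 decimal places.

75.98

R1 (z=47.0): over=0.15 → w = 0.1500
R2 (z=96.6): downhill=0.29 → w = 0.2900
R3 (z=43.0): flat=0.33, over=0.15; AND[a·b] → w = 0.0495
Weighted average = (0.1500·47.0 + 0.2900·96.6 + 0.0495·43.0) / (0.1500 + 0.2900 + 0.0495)
  = 37.1925 / 0.4895 = 75.98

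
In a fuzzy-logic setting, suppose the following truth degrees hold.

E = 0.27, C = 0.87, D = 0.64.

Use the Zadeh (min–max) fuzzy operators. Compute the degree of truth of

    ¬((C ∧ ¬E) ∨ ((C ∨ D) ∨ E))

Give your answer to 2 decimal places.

0.13

¬E = 1 − 0.27 = 0.73
C ∧ ¬E = min(a, b) on (0.87, 0.73) = 0.73
C ∨ D = max(a, b) on (0.87, 0.64) = 0.87
(C ∨ D) ∨ E = max(a, b) on (0.87, 0.27) = 0.87
(C ∧ ¬E) ∨ ((C ∨ D) ∨ E) = max(a, b) on (0.73, 0.87) = 0.87
¬((C ∧ ¬E) ∨ ((C ∨ D) ∨ E)) = 1 − 0.87 = 0.13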